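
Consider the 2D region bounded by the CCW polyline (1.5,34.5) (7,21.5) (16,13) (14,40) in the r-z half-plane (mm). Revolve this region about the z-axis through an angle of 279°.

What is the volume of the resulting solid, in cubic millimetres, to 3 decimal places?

Profile (r,z), 4 vertices: (1.5,34.5) (7,21.5) (16,13) (14,40)
edge 0: (1.5,34.5)→(7,21.5)  cross = 1.5·21.5 − 7·34.5 = -209.2500; (r_i+r_j)·cross = 8.5·-209.2500 = -1778.6250
edge 1: (7,21.5)→(16,13)  cross = 7·13 − 16·21.5 = -253.0000; (r_i+r_j)·cross = 23·-253.0000 = -5819.0000
edge 2: (16,13)→(14,40)  cross = 16·40 − 14·13 = 458.0000; (r_i+r_j)·cross = 30·458.0000 = 13740.0000
edge 3: (14,40)→(1.5,34.5)  cross = 14·34.5 − 1.5·40 = 423.0000; (r_i+r_j)·cross = 15.5·423.0000 = 6556.5000
Σcross = 418.7500 → A = |Σcross|/2 = 209.3750 mm²
Σ(r_i+r_j)·cross = 12698.8750 → first moment M = |Σ|/6 = 2116.4792
R_c = M/A = 2116.4792/209.3750 = 10.1086 mm
θ = 279° = 4.869469 rad
V = θ·R_c·A = 4.869469·10.1086·209.3750 = 10306.129 mm³

Volume = 10306.129 mm³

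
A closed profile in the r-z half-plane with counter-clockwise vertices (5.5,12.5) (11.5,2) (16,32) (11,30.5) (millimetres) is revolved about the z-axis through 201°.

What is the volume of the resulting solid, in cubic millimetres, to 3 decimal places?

Volume = 5938.137 mm³

Profile (r,z), 4 vertices: (5.5,12.5) (11.5,2) (16,32) (11,30.5)
edge 0: (5.5,12.5)→(11.5,2)  cross = 5.5·2 − 11.5·12.5 = -132.7500; (r_i+r_j)·cross = 17·-132.7500 = -2256.7500
edge 1: (11.5,2)→(16,32)  cross = 11.5·32 − 16·2 = 336.0000; (r_i+r_j)·cross = 27.5·336.0000 = 9240.0000
edge 2: (16,32)→(11,30.5)  cross = 16·30.5 − 11·32 = 136.0000; (r_i+r_j)·cross = 27·136.0000 = 3672.0000
edge 3: (11,30.5)→(5.5,12.5)  cross = 11·12.5 − 5.5·30.5 = -30.2500; (r_i+r_j)·cross = 16.5·-30.2500 = -499.1250
Σcross = 309.0000 → A = |Σcross|/2 = 154.5000 mm²
Σ(r_i+r_j)·cross = 10156.1250 → first moment M = |Σ|/6 = 1692.6875
R_c = M/A = 1692.6875/154.5000 = 10.9559 mm
θ = 201° = 3.508112 rad
V = θ·R_c·A = 3.508112·10.9559·154.5000 = 5938.137 mm³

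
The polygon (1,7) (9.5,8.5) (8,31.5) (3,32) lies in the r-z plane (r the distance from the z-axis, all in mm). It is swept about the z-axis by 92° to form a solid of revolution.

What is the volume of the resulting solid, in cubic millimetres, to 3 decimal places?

Volume = 1383.681 mm³

Profile (r,z), 4 vertices: (1,7) (9.5,8.5) (8,31.5) (3,32)
edge 0: (1,7)→(9.5,8.5)  cross = 1·8.5 − 9.5·7 = -58.0000; (r_i+r_j)·cross = 10.5·-58.0000 = -609.0000
edge 1: (9.5,8.5)→(8,31.5)  cross = 9.5·31.5 − 8·8.5 = 231.2500; (r_i+r_j)·cross = 17.5·231.2500 = 4046.8750
edge 2: (8,31.5)→(3,32)  cross = 8·32 − 3·31.5 = 161.5000; (r_i+r_j)·cross = 11·161.5000 = 1776.5000
edge 3: (3,32)→(1,7)  cross = 3·7 − 1·32 = -11.0000; (r_i+r_j)·cross = 4·-11.0000 = -44.0000
Σcross = 323.7500 → A = |Σcross|/2 = 161.8750 mm²
Σ(r_i+r_j)·cross = 5170.3750 → first moment M = |Σ|/6 = 861.7292
R_c = M/A = 861.7292/161.8750 = 5.3234 mm
θ = 92° = 1.605703 rad
V = θ·R_c·A = 1.605703·5.3234·161.8750 = 1383.681 mm³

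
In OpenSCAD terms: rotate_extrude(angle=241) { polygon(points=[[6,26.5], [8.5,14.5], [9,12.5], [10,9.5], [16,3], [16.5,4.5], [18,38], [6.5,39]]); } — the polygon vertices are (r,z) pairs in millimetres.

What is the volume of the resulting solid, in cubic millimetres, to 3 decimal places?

Volume = 16539.212 mm³

Profile (r,z), 8 vertices: (6,26.5) (8.5,14.5) (9,12.5) (10,9.5) (16,3) (16.5,4.5) (18,38) (6.5,39)
edge 0: (6,26.5)→(8.5,14.5)  cross = 6·14.5 − 8.5·26.5 = -138.2500; (r_i+r_j)·cross = 14.5·-138.2500 = -2004.6250
edge 1: (8.5,14.5)→(9,12.5)  cross = 8.5·12.5 − 9·14.5 = -24.2500; (r_i+r_j)·cross = 17.5·-24.2500 = -424.3750
edge 2: (9,12.5)→(10,9.5)  cross = 9·9.5 − 10·12.5 = -39.5000; (r_i+r_j)·cross = 19·-39.5000 = -750.5000
edge 3: (10,9.5)→(16,3)  cross = 10·3 − 16·9.5 = -122.0000; (r_i+r_j)·cross = 26·-122.0000 = -3172.0000
edge 4: (16,3)→(16.5,4.5)  cross = 16·4.5 − 16.5·3 = 22.5000; (r_i+r_j)·cross = 32.5·22.5000 = 731.2500
edge 5: (16.5,4.5)→(18,38)  cross = 16.5·38 − 18·4.5 = 546.0000; (r_i+r_j)·cross = 34.5·546.0000 = 18837.0000
edge 6: (18,38)→(6.5,39)  cross = 18·39 − 6.5·38 = 455.0000; (r_i+r_j)·cross = 24.5·455.0000 = 11147.5000
edge 7: (6.5,39)→(6,26.5)  cross = 6.5·26.5 − 6·39 = -61.7500; (r_i+r_j)·cross = 12.5·-61.7500 = -771.8750
Σcross = 637.7500 → A = |Σcross|/2 = 318.8750 mm²
Σ(r_i+r_j)·cross = 23592.3750 → first moment M = |Σ|/6 = 3932.0625
R_c = M/A = 3932.0625/318.8750 = 12.3310 mm
θ = 241° = 4.206243 rad
V = θ·R_c·A = 4.206243·12.3310·318.8750 = 16539.212 mm³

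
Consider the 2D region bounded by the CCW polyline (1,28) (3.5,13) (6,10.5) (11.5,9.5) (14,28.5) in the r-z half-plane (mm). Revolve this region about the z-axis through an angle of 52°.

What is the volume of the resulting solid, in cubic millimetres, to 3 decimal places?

Volume = 1290.056 mm³

Profile (r,z), 5 vertices: (1,28) (3.5,13) (6,10.5) (11.5,9.5) (14,28.5)
edge 0: (1,28)→(3.5,13)  cross = 1·13 − 3.5·28 = -85.0000; (r_i+r_j)·cross = 4.5·-85.0000 = -382.5000
edge 1: (3.5,13)→(6,10.5)  cross = 3.5·10.5 − 6·13 = -41.2500; (r_i+r_j)·cross = 9.5·-41.2500 = -391.8750
edge 2: (6,10.5)→(11.5,9.5)  cross = 6·9.5 − 11.5·10.5 = -63.7500; (r_i+r_j)·cross = 17.5·-63.7500 = -1115.6250
edge 3: (11.5,9.5)→(14,28.5)  cross = 11.5·28.5 − 14·9.5 = 194.7500; (r_i+r_j)·cross = 25.5·194.7500 = 4966.1250
edge 4: (14,28.5)→(1,28)  cross = 14·28 − 1·28.5 = 363.5000; (r_i+r_j)·cross = 15·363.5000 = 5452.5000
Σcross = 368.2500 → A = |Σcross|/2 = 184.1250 mm²
Σ(r_i+r_j)·cross = 8528.6250 → first moment M = |Σ|/6 = 1421.4375
R_c = M/A = 1421.4375/184.1250 = 7.7200 mm
θ = 52° = 0.907571 rad
V = θ·R_c·A = 0.907571·7.7200·184.1250 = 1290.056 mm³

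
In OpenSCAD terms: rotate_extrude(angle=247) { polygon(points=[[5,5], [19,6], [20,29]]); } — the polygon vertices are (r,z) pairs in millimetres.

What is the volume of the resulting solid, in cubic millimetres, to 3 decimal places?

Profile (r,z), 3 vertices: (5,5) (19,6) (20,29)
edge 0: (5,5)→(19,6)  cross = 5·6 − 19·5 = -65.0000; (r_i+r_j)·cross = 24·-65.0000 = -1560.0000
edge 1: (19,6)→(20,29)  cross = 19·29 − 20·6 = 431.0000; (r_i+r_j)·cross = 39·431.0000 = 16809.0000
edge 2: (20,29)→(5,5)  cross = 20·5 − 5·29 = -45.0000; (r_i+r_j)·cross = 25·-45.0000 = -1125.0000
Σcross = 321.0000 → A = |Σcross|/2 = 160.5000 mm²
Σ(r_i+r_j)·cross = 14124.0000 → first moment M = |Σ|/6 = 2354.0000
R_c = M/A = 2354.0000/160.5000 = 14.6667 mm
θ = 247° = 4.310963 rad
V = θ·R_c·A = 4.310963·14.6667·160.5000 = 10148.007 mm³

Volume = 10148.007 mm³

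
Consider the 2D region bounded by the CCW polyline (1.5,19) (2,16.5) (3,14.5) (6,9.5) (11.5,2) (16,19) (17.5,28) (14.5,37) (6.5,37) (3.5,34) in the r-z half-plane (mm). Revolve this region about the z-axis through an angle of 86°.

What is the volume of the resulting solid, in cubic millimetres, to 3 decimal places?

Volume = 5392.845 mm³

Profile (r,z), 10 vertices: (1.5,19) (2,16.5) (3,14.5) (6,9.5) (11.5,2) (16,19) (17.5,28) (14.5,37) (6.5,37) (3.5,34)
edge 0: (1.5,19)→(2,16.5)  cross = 1.5·16.5 − 2·19 = -13.2500; (r_i+r_j)·cross = 3.5·-13.2500 = -46.3750
edge 1: (2,16.5)→(3,14.5)  cross = 2·14.5 − 3·16.5 = -20.5000; (r_i+r_j)·cross = 5·-20.5000 = -102.5000
edge 2: (3,14.5)→(6,9.5)  cross = 3·9.5 − 6·14.5 = -58.5000; (r_i+r_j)·cross = 9·-58.5000 = -526.5000
edge 3: (6,9.5)→(11.5,2)  cross = 6·2 − 11.5·9.5 = -97.2500; (r_i+r_j)·cross = 17.5·-97.2500 = -1701.8750
edge 4: (11.5,2)→(16,19)  cross = 11.5·19 − 16·2 = 186.5000; (r_i+r_j)·cross = 27.5·186.5000 = 5128.7500
edge 5: (16,19)→(17.5,28)  cross = 16·28 − 17.5·19 = 115.5000; (r_i+r_j)·cross = 33.5·115.5000 = 3869.2500
edge 6: (17.5,28)→(14.5,37)  cross = 17.5·37 − 14.5·28 = 241.5000; (r_i+r_j)·cross = 32·241.5000 = 7728.0000
edge 7: (14.5,37)→(6.5,37)  cross = 14.5·37 − 6.5·37 = 296.0000; (r_i+r_j)·cross = 21·296.0000 = 6216.0000
edge 8: (6.5,37)→(3.5,34)  cross = 6.5·34 − 3.5·37 = 91.5000; (r_i+r_j)·cross = 10·91.5000 = 915.0000
edge 9: (3.5,34)→(1.5,19)  cross = 3.5·19 − 1.5·34 = 15.5000; (r_i+r_j)·cross = 5·15.5000 = 77.5000
Σcross = 757.0000 → A = |Σcross|/2 = 378.5000 mm²
Σ(r_i+r_j)·cross = 21557.2500 → first moment M = |Σ|/6 = 3592.8750
R_c = M/A = 3592.8750/378.5000 = 9.4924 mm
θ = 86° = 1.500983 rad
V = θ·R_c·A = 1.500983·9.4924·378.5000 = 5392.845 mm³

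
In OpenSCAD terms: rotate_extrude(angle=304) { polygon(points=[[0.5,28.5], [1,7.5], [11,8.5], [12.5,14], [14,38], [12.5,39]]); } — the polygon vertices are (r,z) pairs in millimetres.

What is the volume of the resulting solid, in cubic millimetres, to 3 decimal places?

Volume = 12247.336 mm³

Profile (r,z), 6 vertices: (0.5,28.5) (1,7.5) (11,8.5) (12.5,14) (14,38) (12.5,39)
edge 0: (0.5,28.5)→(1,7.5)  cross = 0.5·7.5 − 1·28.5 = -24.7500; (r_i+r_j)·cross = 1.5·-24.7500 = -37.1250
edge 1: (1,7.5)→(11,8.5)  cross = 1·8.5 − 11·7.5 = -74.0000; (r_i+r_j)·cross = 12·-74.0000 = -888.0000
edge 2: (11,8.5)→(12.5,14)  cross = 11·14 − 12.5·8.5 = 47.7500; (r_i+r_j)·cross = 23.5·47.7500 = 1122.1250
edge 3: (12.5,14)→(14,38)  cross = 12.5·38 − 14·14 = 279.0000; (r_i+r_j)·cross = 26.5·279.0000 = 7393.5000
edge 4: (14,38)→(12.5,39)  cross = 14·39 − 12.5·38 = 71.0000; (r_i+r_j)·cross = 26.5·71.0000 = 1881.5000
edge 5: (12.5,39)→(0.5,28.5)  cross = 12.5·28.5 − 0.5·39 = 336.7500; (r_i+r_j)·cross = 13·336.7500 = 4377.7500
Σcross = 635.7500 → A = |Σcross|/2 = 317.8750 mm²
Σ(r_i+r_j)·cross = 13849.7500 → first moment M = |Σ|/6 = 2308.2917
R_c = M/A = 2308.2917/317.8750 = 7.2616 mm
θ = 304° = 5.305801 rad
V = θ·R_c·A = 5.305801·7.2616·317.8750 = 12247.336 mm³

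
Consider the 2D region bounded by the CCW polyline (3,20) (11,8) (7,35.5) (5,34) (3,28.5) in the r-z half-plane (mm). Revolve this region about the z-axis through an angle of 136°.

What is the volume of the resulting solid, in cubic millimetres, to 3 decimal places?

Volume = 1651.268 mm³

Profile (r,z), 5 vertices: (3,20) (11,8) (7,35.5) (5,34) (3,28.5)
edge 0: (3,20)→(11,8)  cross = 3·8 − 11·20 = -196.0000; (r_i+r_j)·cross = 14·-196.0000 = -2744.0000
edge 1: (11,8)→(7,35.5)  cross = 11·35.5 − 7·8 = 334.5000; (r_i+r_j)·cross = 18·334.5000 = 6021.0000
edge 2: (7,35.5)→(5,34)  cross = 7·34 − 5·35.5 = 60.5000; (r_i+r_j)·cross = 12·60.5000 = 726.0000
edge 3: (5,34)→(3,28.5)  cross = 5·28.5 − 3·34 = 40.5000; (r_i+r_j)·cross = 8·40.5000 = 324.0000
edge 4: (3,28.5)→(3,20)  cross = 3·20 − 3·28.5 = -25.5000; (r_i+r_j)·cross = 6·-25.5000 = -153.0000
Σcross = 214.0000 → A = |Σcross|/2 = 107.0000 mm²
Σ(r_i+r_j)·cross = 4174.0000 → first moment M = |Σ|/6 = 695.6667
R_c = M/A = 695.6667/107.0000 = 6.5016 mm
θ = 136° = 2.373648 rad
V = θ·R_c·A = 2.373648·6.5016·107.0000 = 1651.268 mm³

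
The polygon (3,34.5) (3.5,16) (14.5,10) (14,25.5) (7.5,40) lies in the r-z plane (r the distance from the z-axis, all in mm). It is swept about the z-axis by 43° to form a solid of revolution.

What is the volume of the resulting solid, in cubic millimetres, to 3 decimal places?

Volume = 1490.226 mm³

Profile (r,z), 5 vertices: (3,34.5) (3.5,16) (14.5,10) (14,25.5) (7.5,40)
edge 0: (3,34.5)→(3.5,16)  cross = 3·16 − 3.5·34.5 = -72.7500; (r_i+r_j)·cross = 6.5·-72.7500 = -472.8750
edge 1: (3.5,16)→(14.5,10)  cross = 3.5·10 − 14.5·16 = -197.0000; (r_i+r_j)·cross = 18·-197.0000 = -3546.0000
edge 2: (14.5,10)→(14,25.5)  cross = 14.5·25.5 − 14·10 = 229.7500; (r_i+r_j)·cross = 28.5·229.7500 = 6547.8750
edge 3: (14,25.5)→(7.5,40)  cross = 14·40 − 7.5·25.5 = 368.7500; (r_i+r_j)·cross = 21.5·368.7500 = 7928.1250
edge 4: (7.5,40)→(3,34.5)  cross = 7.5·34.5 − 3·40 = 138.7500; (r_i+r_j)·cross = 10.5·138.7500 = 1456.8750
Σcross = 467.5000 → A = |Σcross|/2 = 233.7500 mm²
Σ(r_i+r_j)·cross = 11914.0000 → first moment M = |Σ|/6 = 1985.6667
R_c = M/A = 1985.6667/233.7500 = 8.4948 mm
θ = 43° = 0.750492 rad
V = θ·R_c·A = 0.750492·8.4948·233.7500 = 1490.226 mm³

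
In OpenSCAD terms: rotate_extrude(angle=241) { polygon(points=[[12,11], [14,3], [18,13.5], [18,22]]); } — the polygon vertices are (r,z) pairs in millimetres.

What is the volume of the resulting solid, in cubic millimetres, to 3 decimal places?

Volume = 3350.974 mm³

Profile (r,z), 4 vertices: (12,11) (14,3) (18,13.5) (18,22)
edge 0: (12,11)→(14,3)  cross = 12·3 − 14·11 = -118.0000; (r_i+r_j)·cross = 26·-118.0000 = -3068.0000
edge 1: (14,3)→(18,13.5)  cross = 14·13.5 − 18·3 = 135.0000; (r_i+r_j)·cross = 32·135.0000 = 4320.0000
edge 2: (18,13.5)→(18,22)  cross = 18·22 − 18·13.5 = 153.0000; (r_i+r_j)·cross = 36·153.0000 = 5508.0000
edge 3: (18,22)→(12,11)  cross = 18·11 − 12·22 = -66.0000; (r_i+r_j)·cross = 30·-66.0000 = -1980.0000
Σcross = 104.0000 → A = |Σcross|/2 = 52.0000 mm²
Σ(r_i+r_j)·cross = 4780.0000 → first moment M = |Σ|/6 = 796.6667
R_c = M/A = 796.6667/52.0000 = 15.3205 mm
θ = 241° = 4.206243 rad
V = θ·R_c·A = 4.206243·15.3205·52.0000 = 3350.974 mm³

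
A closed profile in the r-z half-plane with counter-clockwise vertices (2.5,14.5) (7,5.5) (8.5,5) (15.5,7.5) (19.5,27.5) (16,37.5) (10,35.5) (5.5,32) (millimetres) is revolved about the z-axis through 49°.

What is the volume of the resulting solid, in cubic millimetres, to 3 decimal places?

Profile (r,z), 8 vertices: (2.5,14.5) (7,5.5) (8.5,5) (15.5,7.5) (19.5,27.5) (16,37.5) (10,35.5) (5.5,32)
edge 0: (2.5,14.5)→(7,5.5)  cross = 2.5·5.5 − 7·14.5 = -87.7500; (r_i+r_j)·cross = 9.5·-87.7500 = -833.6250
edge 1: (7,5.5)→(8.5,5)  cross = 7·5 − 8.5·5.5 = -11.7500; (r_i+r_j)·cross = 15.5·-11.7500 = -182.1250
edge 2: (8.5,5)→(15.5,7.5)  cross = 8.5·7.5 − 15.5·5 = -13.7500; (r_i+r_j)·cross = 24·-13.7500 = -330.0000
edge 3: (15.5,7.5)→(19.5,27.5)  cross = 15.5·27.5 − 19.5·7.5 = 280.0000; (r_i+r_j)·cross = 35·280.0000 = 9800.0000
edge 4: (19.5,27.5)→(16,37.5)  cross = 19.5·37.5 − 16·27.5 = 291.2500; (r_i+r_j)·cross = 35.5·291.2500 = 10339.3750
edge 5: (16,37.5)→(10,35.5)  cross = 16·35.5 − 10·37.5 = 193.0000; (r_i+r_j)·cross = 26·193.0000 = 5018.0000
edge 6: (10,35.5)→(5.5,32)  cross = 10·32 − 5.5·35.5 = 124.7500; (r_i+r_j)·cross = 15.5·124.7500 = 1933.6250
edge 7: (5.5,32)→(2.5,14.5)  cross = 5.5·14.5 − 2.5·32 = -0.2500; (r_i+r_j)·cross = 8·-0.2500 = -2.0000
Σcross = 775.5000 → A = |Σcross|/2 = 387.7500 mm²
Σ(r_i+r_j)·cross = 25743.2500 → first moment M = |Σ|/6 = 4290.5417
R_c = M/A = 4290.5417/387.7500 = 11.0652 mm
θ = 49° = 0.855211 rad
V = θ·R_c·A = 0.855211·11.0652·387.7500 = 3669.320 mm³

Volume = 3669.320 mm³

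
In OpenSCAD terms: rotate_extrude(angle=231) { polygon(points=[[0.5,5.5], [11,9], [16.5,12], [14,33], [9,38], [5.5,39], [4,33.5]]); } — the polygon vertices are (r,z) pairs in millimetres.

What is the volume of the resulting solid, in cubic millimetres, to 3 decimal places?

Profile (r,z), 7 vertices: (0.5,5.5) (11,9) (16.5,12) (14,33) (9,38) (5.5,39) (4,33.5)
edge 0: (0.5,5.5)→(11,9)  cross = 0.5·9 − 11·5.5 = -56.0000; (r_i+r_j)·cross = 11.5·-56.0000 = -644.0000
edge 1: (11,9)→(16.5,12)  cross = 11·12 − 16.5·9 = -16.5000; (r_i+r_j)·cross = 27.5·-16.5000 = -453.7500
edge 2: (16.5,12)→(14,33)  cross = 16.5·33 − 14·12 = 376.5000; (r_i+r_j)·cross = 30.5·376.5000 = 11483.2500
edge 3: (14,33)→(9,38)  cross = 14·38 − 9·33 = 235.0000; (r_i+r_j)·cross = 23·235.0000 = 5405.0000
edge 4: (9,38)→(5.5,39)  cross = 9·39 − 5.5·38 = 142.0000; (r_i+r_j)·cross = 14.5·142.0000 = 2059.0000
edge 5: (5.5,39)→(4,33.5)  cross = 5.5·33.5 − 4·39 = 28.2500; (r_i+r_j)·cross = 9.5·28.2500 = 268.3750
edge 6: (4,33.5)→(0.5,5.5)  cross = 4·5.5 − 0.5·33.5 = 5.2500; (r_i+r_j)·cross = 4.5·5.2500 = 23.6250
Σcross = 714.5000 → A = |Σcross|/2 = 357.2500 mm²
Σ(r_i+r_j)·cross = 18141.5000 → first moment M = |Σ|/6 = 3023.5833
R_c = M/A = 3023.5833/357.2500 = 8.4635 mm
θ = 231° = 4.031711 rad
V = θ·R_c·A = 4.031711·8.4635·357.2500 = 12190.213 mm³

Volume = 12190.213 mm³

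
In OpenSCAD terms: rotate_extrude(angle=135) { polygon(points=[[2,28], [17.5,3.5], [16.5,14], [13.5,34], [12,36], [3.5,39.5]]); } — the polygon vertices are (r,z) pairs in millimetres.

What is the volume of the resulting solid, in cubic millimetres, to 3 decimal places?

Volume = 6124.339 mm³

Profile (r,z), 6 vertices: (2,28) (17.5,3.5) (16.5,14) (13.5,34) (12,36) (3.5,39.5)
edge 0: (2,28)→(17.5,3.5)  cross = 2·3.5 − 17.5·28 = -483.0000; (r_i+r_j)·cross = 19.5·-483.0000 = -9418.5000
edge 1: (17.5,3.5)→(16.5,14)  cross = 17.5·14 − 16.5·3.5 = 187.2500; (r_i+r_j)·cross = 34·187.2500 = 6366.5000
edge 2: (16.5,14)→(13.5,34)  cross = 16.5·34 − 13.5·14 = 372.0000; (r_i+r_j)·cross = 30·372.0000 = 11160.0000
edge 3: (13.5,34)→(12,36)  cross = 13.5·36 − 12·34 = 78.0000; (r_i+r_j)·cross = 25.5·78.0000 = 1989.0000
edge 4: (12,36)→(3.5,39.5)  cross = 12·39.5 − 3.5·36 = 348.0000; (r_i+r_j)·cross = 15.5·348.0000 = 5394.0000
edge 5: (3.5,39.5)→(2,28)  cross = 3.5·28 − 2·39.5 = 19.0000; (r_i+r_j)·cross = 5.5·19.0000 = 104.5000
Σcross = 521.2500 → A = |Σcross|/2 = 260.6250 mm²
Σ(r_i+r_j)·cross = 15595.5000 → first moment M = |Σ|/6 = 2599.2500
R_c = M/A = 2599.2500/260.6250 = 9.9731 mm
θ = 135° = 2.356194 rad
V = θ·R_c·A = 2.356194·9.9731·260.6250 = 6124.339 mm³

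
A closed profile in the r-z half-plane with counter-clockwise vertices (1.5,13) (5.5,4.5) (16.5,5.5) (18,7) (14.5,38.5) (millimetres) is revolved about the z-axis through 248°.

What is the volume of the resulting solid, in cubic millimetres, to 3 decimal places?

Profile (r,z), 5 vertices: (1.5,13) (5.5,4.5) (16.5,5.5) (18,7) (14.5,38.5)
edge 0: (1.5,13)→(5.5,4.5)  cross = 1.5·4.5 − 5.5·13 = -64.7500; (r_i+r_j)·cross = 7·-64.7500 = -453.2500
edge 1: (5.5,4.5)→(16.5,5.5)  cross = 5.5·5.5 − 16.5·4.5 = -44.0000; (r_i+r_j)·cross = 22·-44.0000 = -968.0000
edge 2: (16.5,5.5)→(18,7)  cross = 16.5·7 − 18·5.5 = 16.5000; (r_i+r_j)·cross = 34.5·16.5000 = 569.2500
edge 3: (18,7)→(14.5,38.5)  cross = 18·38.5 − 14.5·7 = 591.5000; (r_i+r_j)·cross = 32.5·591.5000 = 19223.7500
edge 4: (14.5,38.5)→(1.5,13)  cross = 14.5·13 − 1.5·38.5 = 130.7500; (r_i+r_j)·cross = 16·130.7500 = 2092.0000
Σcross = 630.0000 → A = |Σcross|/2 = 315.0000 mm²
Σ(r_i+r_j)·cross = 20463.7500 → first moment M = |Σ|/6 = 3410.6250
R_c = M/A = 3410.6250/315.0000 = 10.8274 mm
θ = 248° = 4.328417 rad
V = θ·R_c·A = 4.328417·10.8274·315.0000 = 14762.606 mm³

Volume = 14762.606 mm³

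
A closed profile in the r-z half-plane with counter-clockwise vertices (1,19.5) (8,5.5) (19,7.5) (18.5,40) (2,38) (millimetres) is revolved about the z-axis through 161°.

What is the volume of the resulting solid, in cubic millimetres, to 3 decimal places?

Volume = 15696.256 mm³

Profile (r,z), 5 vertices: (1,19.5) (8,5.5) (19,7.5) (18.5,40) (2,38)
edge 0: (1,19.5)→(8,5.5)  cross = 1·5.5 − 8·19.5 = -150.5000; (r_i+r_j)·cross = 9·-150.5000 = -1354.5000
edge 1: (8,5.5)→(19,7.5)  cross = 8·7.5 − 19·5.5 = -44.5000; (r_i+r_j)·cross = 27·-44.5000 = -1201.5000
edge 2: (19,7.5)→(18.5,40)  cross = 19·40 − 18.5·7.5 = 621.2500; (r_i+r_j)·cross = 37.5·621.2500 = 23296.8750
edge 3: (18.5,40)→(2,38)  cross = 18.5·38 − 2·40 = 623.0000; (r_i+r_j)·cross = 20.5·623.0000 = 12771.5000
edge 4: (2,38)→(1,19.5)  cross = 2·19.5 − 1·38 = 1.0000; (r_i+r_j)·cross = 3·1.0000 = 3.0000
Σcross = 1050.2500 → A = |Σcross|/2 = 525.1250 mm²
Σ(r_i+r_j)·cross = 33515.3750 → first moment M = |Σ|/6 = 5585.8958
R_c = M/A = 5585.8958/525.1250 = 10.6373 mm
θ = 161° = 2.809980 rad
V = θ·R_c·A = 2.809980·10.6373·525.1250 = 15696.256 mm³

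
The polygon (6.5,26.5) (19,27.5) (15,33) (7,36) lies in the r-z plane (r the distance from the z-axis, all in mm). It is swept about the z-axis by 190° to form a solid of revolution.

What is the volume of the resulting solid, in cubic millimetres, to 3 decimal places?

Profile (r,z), 4 vertices: (6.5,26.5) (19,27.5) (15,33) (7,36)
edge 0: (6.5,26.5)→(19,27.5)  cross = 6.5·27.5 − 19·26.5 = -324.7500; (r_i+r_j)·cross = 25.5·-324.7500 = -8281.1250
edge 1: (19,27.5)→(15,33)  cross = 19·33 − 15·27.5 = 214.5000; (r_i+r_j)·cross = 34·214.5000 = 7293.0000
edge 2: (15,33)→(7,36)  cross = 15·36 − 7·33 = 309.0000; (r_i+r_j)·cross = 22·309.0000 = 6798.0000
edge 3: (7,36)→(6.5,26.5)  cross = 7·26.5 − 6.5·36 = -48.5000; (r_i+r_j)·cross = 13.5·-48.5000 = -654.7500
Σcross = 150.2500 → A = |Σcross|/2 = 75.1250 mm²
Σ(r_i+r_j)·cross = 5155.1250 → first moment M = |Σ|/6 = 859.1875
R_c = M/A = 859.1875/75.1250 = 11.4368 mm
θ = 190° = 3.316126 rad
V = θ·R_c·A = 3.316126·11.4368·75.1250 = 2849.174 mm³

Volume = 2849.174 mm³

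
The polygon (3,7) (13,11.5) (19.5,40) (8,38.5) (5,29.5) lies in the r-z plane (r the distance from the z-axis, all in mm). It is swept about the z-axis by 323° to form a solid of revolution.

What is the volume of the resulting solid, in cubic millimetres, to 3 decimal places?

Profile (r,z), 5 vertices: (3,7) (13,11.5) (19.5,40) (8,38.5) (5,29.5)
edge 0: (3,7)→(13,11.5)  cross = 3·11.5 − 13·7 = -56.5000; (r_i+r_j)·cross = 16·-56.5000 = -904.0000
edge 1: (13,11.5)→(19.5,40)  cross = 13·40 − 19.5·11.5 = 295.7500; (r_i+r_j)·cross = 32.5·295.7500 = 9611.8750
edge 2: (19.5,40)→(8,38.5)  cross = 19.5·38.5 − 8·40 = 430.7500; (r_i+r_j)·cross = 27.5·430.7500 = 11845.6250
edge 3: (8,38.5)→(5,29.5)  cross = 8·29.5 − 5·38.5 = 43.5000; (r_i+r_j)·cross = 13·43.5000 = 565.5000
edge 4: (5,29.5)→(3,7)  cross = 5·7 − 3·29.5 = -53.5000; (r_i+r_j)·cross = 8·-53.5000 = -428.0000
Σcross = 660.0000 → A = |Σcross|/2 = 330.0000 mm²
Σ(r_i+r_j)·cross = 20691.0000 → first moment M = |Σ|/6 = 3448.5000
R_c = M/A = 3448.5000/330.0000 = 10.4500 mm
θ = 323° = 5.637413 rad
V = θ·R_c·A = 5.637413·10.4500·330.0000 = 19440.620 mm³

Volume = 19440.620 mm³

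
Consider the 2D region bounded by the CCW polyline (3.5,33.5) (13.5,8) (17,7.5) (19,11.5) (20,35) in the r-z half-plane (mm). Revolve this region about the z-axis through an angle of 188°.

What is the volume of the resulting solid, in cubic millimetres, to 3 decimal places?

Profile (r,z), 5 vertices: (3.5,33.5) (13.5,8) (17,7.5) (19,11.5) (20,35)
edge 0: (3.5,33.5)→(13.5,8)  cross = 3.5·8 − 13.5·33.5 = -424.2500; (r_i+r_j)·cross = 17·-424.2500 = -7212.2500
edge 1: (13.5,8)→(17,7.5)  cross = 13.5·7.5 − 17·8 = -34.7500; (r_i+r_j)·cross = 30.5·-34.7500 = -1059.8750
edge 2: (17,7.5)→(19,11.5)  cross = 17·11.5 − 19·7.5 = 53.0000; (r_i+r_j)·cross = 36·53.0000 = 1908.0000
edge 3: (19,11.5)→(20,35)  cross = 19·35 − 20·11.5 = 435.0000; (r_i+r_j)·cross = 39·435.0000 = 16965.0000
edge 4: (20,35)→(3.5,33.5)  cross = 20·33.5 − 3.5·35 = 547.5000; (r_i+r_j)·cross = 23.5·547.5000 = 12866.2500
Σcross = 576.5000 → A = |Σcross|/2 = 288.2500 mm²
Σ(r_i+r_j)·cross = 23467.1250 → first moment M = |Σ|/6 = 3911.1875
R_c = M/A = 3911.1875/288.2500 = 13.5687 mm
θ = 188° = 3.281219 rad
V = θ·R_c·A = 3.281219·13.5687·288.2500 = 12833.463 mm³

Volume = 12833.463 mm³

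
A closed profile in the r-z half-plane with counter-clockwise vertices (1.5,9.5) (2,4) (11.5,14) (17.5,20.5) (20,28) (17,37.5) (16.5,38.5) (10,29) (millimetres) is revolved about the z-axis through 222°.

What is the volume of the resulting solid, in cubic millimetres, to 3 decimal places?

Volume = 10880.529 mm³

Profile (r,z), 8 vertices: (1.5,9.5) (2,4) (11.5,14) (17.5,20.5) (20,28) (17,37.5) (16.5,38.5) (10,29)
edge 0: (1.5,9.5)→(2,4)  cross = 1.5·4 − 2·9.5 = -13.0000; (r_i+r_j)·cross = 3.5·-13.0000 = -45.5000
edge 1: (2,4)→(11.5,14)  cross = 2·14 − 11.5·4 = -18.0000; (r_i+r_j)·cross = 13.5·-18.0000 = -243.0000
edge 2: (11.5,14)→(17.5,20.5)  cross = 11.5·20.5 − 17.5·14 = -9.2500; (r_i+r_j)·cross = 29·-9.2500 = -268.2500
edge 3: (17.5,20.5)→(20,28)  cross = 17.5·28 − 20·20.5 = 80.0000; (r_i+r_j)·cross = 37.5·80.0000 = 3000.0000
edge 4: (20,28)→(17,37.5)  cross = 20·37.5 − 17·28 = 274.0000; (r_i+r_j)·cross = 37·274.0000 = 10138.0000
edge 5: (17,37.5)→(16.5,38.5)  cross = 17·38.5 − 16.5·37.5 = 35.7500; (r_i+r_j)·cross = 33.5·35.7500 = 1197.6250
edge 6: (16.5,38.5)→(10,29)  cross = 16.5·29 − 10·38.5 = 93.5000; (r_i+r_j)·cross = 26.5·93.5000 = 2477.7500
edge 7: (10,29)→(1.5,9.5)  cross = 10·9.5 − 1.5·29 = 51.5000; (r_i+r_j)·cross = 11.5·51.5000 = 592.2500
Σcross = 494.5000 → A = |Σcross|/2 = 247.2500 mm²
Σ(r_i+r_j)·cross = 16848.8750 → first moment M = |Σ|/6 = 2808.1458
R_c = M/A = 2808.1458/247.2500 = 11.3575 mm
θ = 222° = 3.874631 rad
V = θ·R_c·A = 3.874631·11.3575·247.2500 = 10880.529 mm³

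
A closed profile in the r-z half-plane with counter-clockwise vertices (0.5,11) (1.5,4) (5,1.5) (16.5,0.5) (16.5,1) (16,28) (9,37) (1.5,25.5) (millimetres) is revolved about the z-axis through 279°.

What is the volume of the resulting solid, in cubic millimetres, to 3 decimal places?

Profile (r,z), 8 vertices: (0.5,11) (1.5,4) (5,1.5) (16.5,0.5) (16.5,1) (16,28) (9,37) (1.5,25.5)
edge 0: (0.5,11)→(1.5,4)  cross = 0.5·4 − 1.5·11 = -14.5000; (r_i+r_j)·cross = 2·-14.5000 = -29.0000
edge 1: (1.5,4)→(5,1.5)  cross = 1.5·1.5 − 5·4 = -17.7500; (r_i+r_j)·cross = 6.5·-17.7500 = -115.3750
edge 2: (5,1.5)→(16.5,0.5)  cross = 5·0.5 − 16.5·1.5 = -22.2500; (r_i+r_j)·cross = 21.5·-22.2500 = -478.3750
edge 3: (16.5,0.5)→(16.5,1)  cross = 16.5·1 − 16.5·0.5 = 8.2500; (r_i+r_j)·cross = 33·8.2500 = 272.2500
edge 4: (16.5,1)→(16,28)  cross = 16.5·28 − 16·1 = 446.0000; (r_i+r_j)·cross = 32.5·446.0000 = 14495.0000
edge 5: (16,28)→(9,37)  cross = 16·37 − 9·28 = 340.0000; (r_i+r_j)·cross = 25·340.0000 = 8500.0000
edge 6: (9,37)→(1.5,25.5)  cross = 9·25.5 − 1.5·37 = 174.0000; (r_i+r_j)·cross = 10.5·174.0000 = 1827.0000
edge 7: (1.5,25.5)→(0.5,11)  cross = 1.5·11 − 0.5·25.5 = 3.7500; (r_i+r_j)·cross = 2·3.7500 = 7.5000
Σcross = 917.5000 → A = |Σcross|/2 = 458.7500 mm²
Σ(r_i+r_j)·cross = 24479.0000 → first moment M = |Σ|/6 = 4079.8333
R_c = M/A = 4079.8333/458.7500 = 8.8934 mm
θ = 279° = 4.869469 rad
V = θ·R_c·A = 4.869469·8.8934·458.7500 = 19866.620 mm³

Volume = 19866.620 mm³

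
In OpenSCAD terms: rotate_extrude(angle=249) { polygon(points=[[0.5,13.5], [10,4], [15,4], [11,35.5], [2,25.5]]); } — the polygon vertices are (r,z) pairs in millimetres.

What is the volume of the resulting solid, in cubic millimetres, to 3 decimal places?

Volume = 9824.291 mm³

Profile (r,z), 5 vertices: (0.5,13.5) (10,4) (15,4) (11,35.5) (2,25.5)
edge 0: (0.5,13.5)→(10,4)  cross = 0.5·4 − 10·13.5 = -133.0000; (r_i+r_j)·cross = 10.5·-133.0000 = -1396.5000
edge 1: (10,4)→(15,4)  cross = 10·4 − 15·4 = -20.0000; (r_i+r_j)·cross = 25·-20.0000 = -500.0000
edge 2: (15,4)→(11,35.5)  cross = 15·35.5 − 11·4 = 488.5000; (r_i+r_j)·cross = 26·488.5000 = 12701.0000
edge 3: (11,35.5)→(2,25.5)  cross = 11·25.5 − 2·35.5 = 209.5000; (r_i+r_j)·cross = 13·209.5000 = 2723.5000
edge 4: (2,25.5)→(0.5,13.5)  cross = 2·13.5 − 0.5·25.5 = 14.2500; (r_i+r_j)·cross = 2.5·14.2500 = 35.6250
Σcross = 559.2500 → A = |Σcross|/2 = 279.6250 mm²
Σ(r_i+r_j)·cross = 13563.6250 → first moment M = |Σ|/6 = 2260.6042
R_c = M/A = 2260.6042/279.6250 = 8.0844 mm
θ = 249° = 4.345870 rad
V = θ·R_c·A = 4.345870·8.0844·279.6250 = 9824.291 mm³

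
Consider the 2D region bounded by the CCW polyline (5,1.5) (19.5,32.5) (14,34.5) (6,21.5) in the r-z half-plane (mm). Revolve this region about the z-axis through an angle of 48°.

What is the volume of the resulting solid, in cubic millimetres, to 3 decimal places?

Profile (r,z), 4 vertices: (5,1.5) (19.5,32.5) (14,34.5) (6,21.5)
edge 0: (5,1.5)→(19.5,32.5)  cross = 5·32.5 − 19.5·1.5 = 133.2500; (r_i+r_j)·cross = 24.5·133.2500 = 3264.6250
edge 1: (19.5,32.5)→(14,34.5)  cross = 19.5·34.5 − 14·32.5 = 217.7500; (r_i+r_j)·cross = 33.5·217.7500 = 7294.6250
edge 2: (14,34.5)→(6,21.5)  cross = 14·21.5 − 6·34.5 = 94.0000; (r_i+r_j)·cross = 20·94.0000 = 1880.0000
edge 3: (6,21.5)→(5,1.5)  cross = 6·1.5 − 5·21.5 = -98.5000; (r_i+r_j)·cross = 11·-98.5000 = -1083.5000
Σcross = 346.5000 → A = |Σcross|/2 = 173.2500 mm²
Σ(r_i+r_j)·cross = 11355.7500 → first moment M = |Σ|/6 = 1892.6250
R_c = M/A = 1892.6250/173.2500 = 10.9242 mm
θ = 48° = 0.837758 rad
V = θ·R_c·A = 0.837758·10.9242·173.2500 = 1585.562 mm³

Volume = 1585.562 mm³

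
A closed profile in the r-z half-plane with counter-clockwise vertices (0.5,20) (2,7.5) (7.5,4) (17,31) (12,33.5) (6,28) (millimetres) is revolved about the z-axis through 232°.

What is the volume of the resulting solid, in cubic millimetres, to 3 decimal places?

Profile (r,z), 6 vertices: (0.5,20) (2,7.5) (7.5,4) (17,31) (12,33.5) (6,28)
edge 0: (0.5,20)→(2,7.5)  cross = 0.5·7.5 − 2·20 = -36.2500; (r_i+r_j)·cross = 2.5·-36.2500 = -90.6250
edge 1: (2,7.5)→(7.5,4)  cross = 2·4 − 7.5·7.5 = -48.2500; (r_i+r_j)·cross = 9.5·-48.2500 = -458.3750
edge 2: (7.5,4)→(17,31)  cross = 7.5·31 − 17·4 = 164.5000; (r_i+r_j)·cross = 24.5·164.5000 = 4030.2500
edge 3: (17,31)→(12,33.5)  cross = 17·33.5 − 12·31 = 197.5000; (r_i+r_j)·cross = 29·197.5000 = 5727.5000
edge 4: (12,33.5)→(6,28)  cross = 12·28 − 6·33.5 = 135.0000; (r_i+r_j)·cross = 18·135.0000 = 2430.0000
edge 5: (6,28)→(0.5,20)  cross = 6·20 − 0.5·28 = 106.0000; (r_i+r_j)·cross = 6.5·106.0000 = 689.0000
Σcross = 518.5000 → A = |Σcross|/2 = 259.2500 mm²
Σ(r_i+r_j)·cross = 12327.7500 → first moment M = |Σ|/6 = 2054.6250
R_c = M/A = 2054.6250/259.2500 = 7.9253 mm
θ = 232° = 4.049164 rad
V = θ·R_c·A = 4.049164·7.9253·259.2500 = 8319.513 mm³

Volume = 8319.513 mm³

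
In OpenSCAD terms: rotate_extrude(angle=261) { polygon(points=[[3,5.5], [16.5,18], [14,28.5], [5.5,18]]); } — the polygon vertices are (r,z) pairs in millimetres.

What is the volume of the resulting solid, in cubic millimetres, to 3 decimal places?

Profile (r,z), 4 vertices: (3,5.5) (16.5,18) (14,28.5) (5.5,18)
edge 0: (3,5.5)→(16.5,18)  cross = 3·18 − 16.5·5.5 = -36.7500; (r_i+r_j)·cross = 19.5·-36.7500 = -716.6250
edge 1: (16.5,18)→(14,28.5)  cross = 16.5·28.5 − 14·18 = 218.2500; (r_i+r_j)·cross = 30.5·218.2500 = 6656.6250
edge 2: (14,28.5)→(5.5,18)  cross = 14·18 − 5.5·28.5 = 95.2500; (r_i+r_j)·cross = 19.5·95.2500 = 1857.3750
edge 3: (5.5,18)→(3,5.5)  cross = 5.5·5.5 − 3·18 = -23.7500; (r_i+r_j)·cross = 8.5·-23.7500 = -201.8750
Σcross = 253.0000 → A = |Σcross|/2 = 126.5000 mm²
Σ(r_i+r_j)·cross = 7595.5000 → first moment M = |Σ|/6 = 1265.9167
R_c = M/A = 1265.9167/126.5000 = 10.0072 mm
θ = 261° = 4.555309 rad
V = θ·R_c·A = 4.555309·10.0072·126.5000 = 5766.642 mm³

Volume = 5766.642 mm³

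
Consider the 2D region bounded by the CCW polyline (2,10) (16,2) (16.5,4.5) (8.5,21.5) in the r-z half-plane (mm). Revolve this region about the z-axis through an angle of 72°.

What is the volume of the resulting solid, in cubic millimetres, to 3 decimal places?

Volume = 1426.911 mm³

Profile (r,z), 4 vertices: (2,10) (16,2) (16.5,4.5) (8.5,21.5)
edge 0: (2,10)→(16,2)  cross = 2·2 − 16·10 = -156.0000; (r_i+r_j)·cross = 18·-156.0000 = -2808.0000
edge 1: (16,2)→(16.5,4.5)  cross = 16·4.5 − 16.5·2 = 39.0000; (r_i+r_j)·cross = 32.5·39.0000 = 1267.5000
edge 2: (16.5,4.5)→(8.5,21.5)  cross = 16.5·21.5 − 8.5·4.5 = 316.5000; (r_i+r_j)·cross = 25·316.5000 = 7912.5000
edge 3: (8.5,21.5)→(2,10)  cross = 8.5·10 − 2·21.5 = 42.0000; (r_i+r_j)·cross = 10.5·42.0000 = 441.0000
Σcross = 241.5000 → A = |Σcross|/2 = 120.7500 mm²
Σ(r_i+r_j)·cross = 6813.0000 → first moment M = |Σ|/6 = 1135.5000
R_c = M/A = 1135.5000/120.7500 = 9.4037 mm
θ = 72° = 1.256637 rad
V = θ·R_c·A = 1.256637·9.4037·120.7500 = 1426.911 mm³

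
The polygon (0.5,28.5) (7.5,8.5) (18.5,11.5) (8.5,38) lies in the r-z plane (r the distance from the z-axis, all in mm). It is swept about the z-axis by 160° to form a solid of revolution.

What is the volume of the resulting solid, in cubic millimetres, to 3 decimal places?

Volume = 6901.730 mm³

Profile (r,z), 4 vertices: (0.5,28.5) (7.5,8.5) (18.5,11.5) (8.5,38)
edge 0: (0.5,28.5)→(7.5,8.5)  cross = 0.5·8.5 − 7.5·28.5 = -209.5000; (r_i+r_j)·cross = 8·-209.5000 = -1676.0000
edge 1: (7.5,8.5)→(18.5,11.5)  cross = 7.5·11.5 − 18.5·8.5 = -71.0000; (r_i+r_j)·cross = 26·-71.0000 = -1846.0000
edge 2: (18.5,11.5)→(8.5,38)  cross = 18.5·38 − 8.5·11.5 = 605.2500; (r_i+r_j)·cross = 27·605.2500 = 16341.7500
edge 3: (8.5,38)→(0.5,28.5)  cross = 8.5·28.5 − 0.5·38 = 223.2500; (r_i+r_j)·cross = 9·223.2500 = 2009.2500
Σcross = 548.0000 → A = |Σcross|/2 = 274.0000 mm²
Σ(r_i+r_j)·cross = 14829.0000 → first moment M = |Σ|/6 = 2471.5000
R_c = M/A = 2471.5000/274.0000 = 9.0201 mm
θ = 160° = 2.792527 rad
V = θ·R_c·A = 2.792527·9.0201·274.0000 = 6901.730 mm³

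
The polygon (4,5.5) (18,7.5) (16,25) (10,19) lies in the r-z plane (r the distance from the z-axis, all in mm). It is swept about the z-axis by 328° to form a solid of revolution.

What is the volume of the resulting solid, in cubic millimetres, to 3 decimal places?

Profile (r,z), 4 vertices: (4,5.5) (18,7.5) (16,25) (10,19)
edge 0: (4,5.5)→(18,7.5)  cross = 4·7.5 − 18·5.5 = -69.0000; (r_i+r_j)·cross = 22·-69.0000 = -1518.0000
edge 1: (18,7.5)→(16,25)  cross = 18·25 − 16·7.5 = 330.0000; (r_i+r_j)·cross = 34·330.0000 = 11220.0000
edge 2: (16,25)→(10,19)  cross = 16·19 − 10·25 = 54.0000; (r_i+r_j)·cross = 26·54.0000 = 1404.0000
edge 3: (10,19)→(4,5.5)  cross = 10·5.5 − 4·19 = -21.0000; (r_i+r_j)·cross = 14·-21.0000 = -294.0000
Σcross = 294.0000 → A = |Σcross|/2 = 147.0000 mm²
Σ(r_i+r_j)·cross = 10812.0000 → first moment M = |Σ|/6 = 1802.0000
R_c = M/A = 1802.0000/147.0000 = 12.2585 mm
θ = 328° = 5.724680 rad
V = θ·R_c·A = 5.724680·12.2585·147.0000 = 10315.873 mm³

Volume = 10315.873 mm³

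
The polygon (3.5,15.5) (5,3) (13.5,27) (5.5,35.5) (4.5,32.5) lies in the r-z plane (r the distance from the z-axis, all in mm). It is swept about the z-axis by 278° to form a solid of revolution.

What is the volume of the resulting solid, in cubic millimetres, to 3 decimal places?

Volume = 5904.094 mm³

Profile (r,z), 5 vertices: (3.5,15.5) (5,3) (13.5,27) (5.5,35.5) (4.5,32.5)
edge 0: (3.5,15.5)→(5,3)  cross = 3.5·3 − 5·15.5 = -67.0000; (r_i+r_j)·cross = 8.5·-67.0000 = -569.5000
edge 1: (5,3)→(13.5,27)  cross = 5·27 − 13.5·3 = 94.5000; (r_i+r_j)·cross = 18.5·94.5000 = 1748.2500
edge 2: (13.5,27)→(5.5,35.5)  cross = 13.5·35.5 − 5.5·27 = 330.7500; (r_i+r_j)·cross = 19·330.7500 = 6284.2500
edge 3: (5.5,35.5)→(4.5,32.5)  cross = 5.5·32.5 − 4.5·35.5 = 19.0000; (r_i+r_j)·cross = 10·19.0000 = 190.0000
edge 4: (4.5,32.5)→(3.5,15.5)  cross = 4.5·15.5 − 3.5·32.5 = -44.0000; (r_i+r_j)·cross = 8·-44.0000 = -352.0000
Σcross = 333.2500 → A = |Σcross|/2 = 166.6250 mm²
Σ(r_i+r_j)·cross = 7301.0000 → first moment M = |Σ|/6 = 1216.8333
R_c = M/A = 1216.8333/166.6250 = 7.3028 mm
θ = 278° = 4.852015 rad
V = θ·R_c·A = 4.852015·7.3028·166.6250 = 5904.094 mm³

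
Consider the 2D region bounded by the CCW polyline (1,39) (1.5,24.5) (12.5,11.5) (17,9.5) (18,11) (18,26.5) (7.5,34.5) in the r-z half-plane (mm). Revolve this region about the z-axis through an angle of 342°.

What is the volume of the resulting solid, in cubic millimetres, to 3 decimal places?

Profile (r,z), 7 vertices: (1,39) (1.5,24.5) (12.5,11.5) (17,9.5) (18,11) (18,26.5) (7.5,34.5)
edge 0: (1,39)→(1.5,24.5)  cross = 1·24.5 − 1.5·39 = -34.0000; (r_i+r_j)·cross = 2.5·-34.0000 = -85.0000
edge 1: (1.5,24.5)→(12.5,11.5)  cross = 1.5·11.5 − 12.5·24.5 = -289.0000; (r_i+r_j)·cross = 14·-289.0000 = -4046.0000
edge 2: (12.5,11.5)→(17,9.5)  cross = 12.5·9.5 − 17·11.5 = -76.7500; (r_i+r_j)·cross = 29.5·-76.7500 = -2264.1250
edge 3: (17,9.5)→(18,11)  cross = 17·11 − 18·9.5 = 16.0000; (r_i+r_j)·cross = 35·16.0000 = 560.0000
edge 4: (18,11)→(18,26.5)  cross = 18·26.5 − 18·11 = 279.0000; (r_i+r_j)·cross = 36·279.0000 = 10044.0000
edge 5: (18,26.5)→(7.5,34.5)  cross = 18·34.5 − 7.5·26.5 = 422.2500; (r_i+r_j)·cross = 25.5·422.2500 = 10767.3750
edge 6: (7.5,34.5)→(1,39)  cross = 7.5·39 − 1·34.5 = 258.0000; (r_i+r_j)·cross = 8.5·258.0000 = 2193.0000
Σcross = 575.5000 → A = |Σcross|/2 = 287.7500 mm²
Σ(r_i+r_j)·cross = 17169.2500 → first moment M = |Σ|/6 = 2861.5417
R_c = M/A = 2861.5417/287.7500 = 9.9445 mm
θ = 342° = 5.969026 rad
V = θ·R_c·A = 5.969026·9.9445·287.7500 = 17080.617 mm³

Volume = 17080.617 mm³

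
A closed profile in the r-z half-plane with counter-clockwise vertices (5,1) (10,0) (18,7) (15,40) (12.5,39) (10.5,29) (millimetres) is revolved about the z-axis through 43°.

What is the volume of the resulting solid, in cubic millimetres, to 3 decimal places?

Profile (r,z), 6 vertices: (5,1) (10,0) (18,7) (15,40) (12.5,39) (10.5,29)
edge 0: (5,1)→(10,0)  cross = 5·0 − 10·1 = -10.0000; (r_i+r_j)·cross = 15·-10.0000 = -150.0000
edge 1: (10,0)→(18,7)  cross = 10·7 − 18·0 = 70.0000; (r_i+r_j)·cross = 28·70.0000 = 1960.0000
edge 2: (18,7)→(15,40)  cross = 18·40 − 15·7 = 615.0000; (r_i+r_j)·cross = 33·615.0000 = 20295.0000
edge 3: (15,40)→(12.5,39)  cross = 15·39 − 12.5·40 = 85.0000; (r_i+r_j)·cross = 27.5·85.0000 = 2337.5000
edge 4: (12.5,39)→(10.5,29)  cross = 12.5·29 − 10.5·39 = -47.0000; (r_i+r_j)·cross = 23·-47.0000 = -1081.0000
edge 5: (10.5,29)→(5,1)  cross = 10.5·1 − 5·29 = -134.5000; (r_i+r_j)·cross = 15.5·-134.5000 = -2084.7500
Σcross = 578.5000 → A = |Σcross|/2 = 289.2500 mm²
Σ(r_i+r_j)·cross = 21276.7500 → first moment M = |Σ|/6 = 3546.1250
R_c = M/A = 3546.1250/289.2500 = 12.2597 mm
θ = 43° = 0.750492 rad
V = θ·R_c·A = 0.750492·12.2597·289.2500 = 2661.337 mm³

Volume = 2661.337 mm³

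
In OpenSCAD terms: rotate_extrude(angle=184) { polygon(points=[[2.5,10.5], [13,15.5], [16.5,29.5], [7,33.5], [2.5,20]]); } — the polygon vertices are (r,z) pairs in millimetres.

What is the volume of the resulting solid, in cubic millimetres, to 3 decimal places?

Profile (r,z), 5 vertices: (2.5,10.5) (13,15.5) (16.5,29.5) (7,33.5) (2.5,20)
edge 0: (2.5,10.5)→(13,15.5)  cross = 2.5·15.5 − 13·10.5 = -97.7500; (r_i+r_j)·cross = 15.5·-97.7500 = -1515.1250
edge 1: (13,15.5)→(16.5,29.5)  cross = 13·29.5 − 16.5·15.5 = 127.7500; (r_i+r_j)·cross = 29.5·127.7500 = 3768.6250
edge 2: (16.5,29.5)→(7,33.5)  cross = 16.5·33.5 − 7·29.5 = 346.2500; (r_i+r_j)·cross = 23.5·346.2500 = 8136.8750
edge 3: (7,33.5)→(2.5,20)  cross = 7·20 − 2.5·33.5 = 56.2500; (r_i+r_j)·cross = 9.5·56.2500 = 534.3750
edge 4: (2.5,20)→(2.5,10.5)  cross = 2.5·10.5 − 2.5·20 = -23.7500; (r_i+r_j)·cross = 5·-23.7500 = -118.7500
Σcross = 408.7500 → A = |Σcross|/2 = 204.3750 mm²
Σ(r_i+r_j)·cross = 10806.0000 → first moment M = |Σ|/6 = 1801.0000
R_c = M/A = 1801.0000/204.3750 = 8.8122 mm
θ = 184° = 3.211406 rad
V = θ·R_c·A = 3.211406·8.8122·204.3750 = 5783.742 mm³

Volume = 5783.742 mm³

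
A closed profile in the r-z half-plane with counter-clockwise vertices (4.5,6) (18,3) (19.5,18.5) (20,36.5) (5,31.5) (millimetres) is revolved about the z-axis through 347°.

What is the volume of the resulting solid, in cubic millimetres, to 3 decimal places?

Profile (r,z), 5 vertices: (4.5,6) (18,3) (19.5,18.5) (20,36.5) (5,31.5)
edge 0: (4.5,6)→(18,3)  cross = 4.5·3 − 18·6 = -94.5000; (r_i+r_j)·cross = 22.5·-94.5000 = -2126.2500
edge 1: (18,3)→(19.5,18.5)  cross = 18·18.5 − 19.5·3 = 274.5000; (r_i+r_j)·cross = 37.5·274.5000 = 10293.7500
edge 2: (19.5,18.5)→(20,36.5)  cross = 19.5·36.5 − 20·18.5 = 341.7500; (r_i+r_j)·cross = 39.5·341.7500 = 13499.1250
edge 3: (20,36.5)→(5,31.5)  cross = 20·31.5 − 5·36.5 = 447.5000; (r_i+r_j)·cross = 25·447.5000 = 11187.5000
edge 4: (5,31.5)→(4.5,6)  cross = 5·6 − 4.5·31.5 = -111.7500; (r_i+r_j)·cross = 9.5·-111.7500 = -1061.6250
Σcross = 857.5000 → A = |Σcross|/2 = 428.7500 mm²
Σ(r_i+r_j)·cross = 31792.5000 → first moment M = |Σ|/6 = 5298.7500
R_c = M/A = 5298.7500/428.7500 = 12.3586 mm
θ = 347° = 6.056293 rad
V = θ·R_c·A = 6.056293·12.3586·428.7500 = 32090.780 mm³

Volume = 32090.780 mm³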